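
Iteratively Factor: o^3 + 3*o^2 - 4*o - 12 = (o + 2)*(o^2 + o - 6) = (o - 2)*(o + 2)*(o + 3)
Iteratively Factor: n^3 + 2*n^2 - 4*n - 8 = (n + 2)*(n^2 - 4) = (n + 2)^2*(n - 2)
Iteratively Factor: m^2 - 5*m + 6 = (m - 3)*(m - 2)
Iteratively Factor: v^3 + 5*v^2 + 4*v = (v + 4)*(v^2 + v) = (v + 1)*(v + 4)*(v)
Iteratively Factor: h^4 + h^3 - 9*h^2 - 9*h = (h - 3)*(h^3 + 4*h^2 + 3*h) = h*(h - 3)*(h^2 + 4*h + 3) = h*(h - 3)*(h + 1)*(h + 3)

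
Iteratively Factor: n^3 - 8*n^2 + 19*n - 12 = (n - 1)*(n^2 - 7*n + 12) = (n - 3)*(n - 1)*(n - 4)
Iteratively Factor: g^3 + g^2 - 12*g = (g)*(g^2 + g - 12) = g*(g + 4)*(g - 3)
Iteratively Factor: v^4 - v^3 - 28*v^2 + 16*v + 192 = (v - 4)*(v^3 + 3*v^2 - 16*v - 48) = (v - 4)*(v + 4)*(v^2 - v - 12) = (v - 4)*(v + 3)*(v + 4)*(v - 4)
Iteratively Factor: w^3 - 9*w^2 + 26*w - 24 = (w - 3)*(w^2 - 6*w + 8) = (w - 4)*(w - 3)*(w - 2)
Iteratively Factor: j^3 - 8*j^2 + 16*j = (j - 4)*(j^2 - 4*j) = (j - 4)^2*(j)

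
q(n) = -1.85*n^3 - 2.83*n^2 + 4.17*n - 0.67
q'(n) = -5.55*n^2 - 5.66*n + 4.17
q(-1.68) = -6.89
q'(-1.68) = -1.99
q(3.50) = -100.06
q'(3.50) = -83.63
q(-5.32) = 175.60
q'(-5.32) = -122.80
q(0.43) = 0.45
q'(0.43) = 0.71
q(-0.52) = -3.34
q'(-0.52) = 5.61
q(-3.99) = 55.15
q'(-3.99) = -61.60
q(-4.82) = 120.65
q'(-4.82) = -97.49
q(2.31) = -28.94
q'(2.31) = -38.52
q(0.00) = -0.67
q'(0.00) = 4.17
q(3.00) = -63.58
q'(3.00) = -62.76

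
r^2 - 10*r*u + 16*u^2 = (r - 8*u)*(r - 2*u)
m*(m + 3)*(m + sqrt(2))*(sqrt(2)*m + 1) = sqrt(2)*m^4 + 3*m^3 + 3*sqrt(2)*m^3 + sqrt(2)*m^2 + 9*m^2 + 3*sqrt(2)*m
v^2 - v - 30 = (v - 6)*(v + 5)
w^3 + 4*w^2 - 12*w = w*(w - 2)*(w + 6)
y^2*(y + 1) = y^3 + y^2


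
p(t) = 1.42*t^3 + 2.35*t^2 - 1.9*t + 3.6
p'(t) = 4.26*t^2 + 4.7*t - 1.9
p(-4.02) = -43.04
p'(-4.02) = 48.05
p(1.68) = 13.77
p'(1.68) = 18.02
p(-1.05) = 6.54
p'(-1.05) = -2.14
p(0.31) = 3.28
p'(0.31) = -0.03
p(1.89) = 17.99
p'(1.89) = 22.20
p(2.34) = 30.22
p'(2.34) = 32.42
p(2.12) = 23.66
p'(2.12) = 27.21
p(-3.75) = -31.11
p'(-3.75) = 40.38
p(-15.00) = -4231.65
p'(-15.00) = 886.10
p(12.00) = 2772.96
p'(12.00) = 667.94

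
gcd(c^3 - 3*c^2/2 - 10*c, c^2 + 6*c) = c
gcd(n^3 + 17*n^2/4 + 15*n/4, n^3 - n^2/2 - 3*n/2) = n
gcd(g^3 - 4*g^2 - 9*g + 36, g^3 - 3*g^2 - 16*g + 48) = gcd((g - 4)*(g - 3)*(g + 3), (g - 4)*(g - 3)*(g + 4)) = g^2 - 7*g + 12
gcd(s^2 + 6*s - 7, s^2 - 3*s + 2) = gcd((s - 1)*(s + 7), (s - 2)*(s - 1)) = s - 1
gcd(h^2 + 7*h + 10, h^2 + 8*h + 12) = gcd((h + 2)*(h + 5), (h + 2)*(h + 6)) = h + 2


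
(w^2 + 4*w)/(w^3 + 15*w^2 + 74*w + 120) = w/(w^2 + 11*w + 30)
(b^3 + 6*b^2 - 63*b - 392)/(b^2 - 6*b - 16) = (b^2 + 14*b + 49)/(b + 2)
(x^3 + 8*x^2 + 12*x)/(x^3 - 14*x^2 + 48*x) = (x^2 + 8*x + 12)/(x^2 - 14*x + 48)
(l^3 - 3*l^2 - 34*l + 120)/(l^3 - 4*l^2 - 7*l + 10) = (l^2 + 2*l - 24)/(l^2 + l - 2)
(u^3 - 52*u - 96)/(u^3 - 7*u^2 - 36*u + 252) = (u^2 - 6*u - 16)/(u^2 - 13*u + 42)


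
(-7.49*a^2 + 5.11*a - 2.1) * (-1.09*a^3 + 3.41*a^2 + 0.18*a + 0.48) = 8.1641*a^5 - 31.1108*a^4 + 18.3659*a^3 - 9.8364*a^2 + 2.0748*a - 1.008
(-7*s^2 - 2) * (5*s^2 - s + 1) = -35*s^4 + 7*s^3 - 17*s^2 + 2*s - 2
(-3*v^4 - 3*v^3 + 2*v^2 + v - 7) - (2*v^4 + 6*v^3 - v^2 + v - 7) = -5*v^4 - 9*v^3 + 3*v^2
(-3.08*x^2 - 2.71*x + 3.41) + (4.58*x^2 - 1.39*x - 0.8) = 1.5*x^2 - 4.1*x + 2.61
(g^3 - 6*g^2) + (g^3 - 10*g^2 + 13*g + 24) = 2*g^3 - 16*g^2 + 13*g + 24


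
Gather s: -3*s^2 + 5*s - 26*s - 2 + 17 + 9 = -3*s^2 - 21*s + 24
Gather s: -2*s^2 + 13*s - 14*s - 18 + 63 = -2*s^2 - s + 45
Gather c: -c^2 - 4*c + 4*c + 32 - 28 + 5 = 9 - c^2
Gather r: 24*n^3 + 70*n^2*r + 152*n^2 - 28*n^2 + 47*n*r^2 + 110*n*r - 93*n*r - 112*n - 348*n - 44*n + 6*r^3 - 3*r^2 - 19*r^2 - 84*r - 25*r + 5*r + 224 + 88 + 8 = 24*n^3 + 124*n^2 - 504*n + 6*r^3 + r^2*(47*n - 22) + r*(70*n^2 + 17*n - 104) + 320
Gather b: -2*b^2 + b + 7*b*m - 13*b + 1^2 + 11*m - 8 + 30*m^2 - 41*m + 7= -2*b^2 + b*(7*m - 12) + 30*m^2 - 30*m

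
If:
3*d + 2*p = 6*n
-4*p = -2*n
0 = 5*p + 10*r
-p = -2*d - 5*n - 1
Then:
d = -10/47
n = -6/47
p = -3/47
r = 3/94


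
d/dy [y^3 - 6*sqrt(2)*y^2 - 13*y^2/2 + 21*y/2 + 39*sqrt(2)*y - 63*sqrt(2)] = 3*y^2 - 12*sqrt(2)*y - 13*y + 21/2 + 39*sqrt(2)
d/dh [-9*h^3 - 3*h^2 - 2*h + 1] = -27*h^2 - 6*h - 2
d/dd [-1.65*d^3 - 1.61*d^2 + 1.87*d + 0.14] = -4.95*d^2 - 3.22*d + 1.87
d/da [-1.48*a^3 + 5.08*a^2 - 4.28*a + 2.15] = -4.44*a^2 + 10.16*a - 4.28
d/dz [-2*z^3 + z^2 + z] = -6*z^2 + 2*z + 1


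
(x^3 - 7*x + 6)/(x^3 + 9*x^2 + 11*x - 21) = (x - 2)/(x + 7)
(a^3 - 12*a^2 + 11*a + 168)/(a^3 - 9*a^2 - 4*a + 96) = (a - 7)/(a - 4)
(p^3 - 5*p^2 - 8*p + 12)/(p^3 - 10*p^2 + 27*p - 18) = (p + 2)/(p - 3)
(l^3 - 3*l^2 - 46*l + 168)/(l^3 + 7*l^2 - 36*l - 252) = (l - 4)/(l + 6)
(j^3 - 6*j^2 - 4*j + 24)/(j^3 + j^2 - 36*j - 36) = (j^2 - 4)/(j^2 + 7*j + 6)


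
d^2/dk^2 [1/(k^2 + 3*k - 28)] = 2*(-k^2 - 3*k + (2*k + 3)^2 + 28)/(k^2 + 3*k - 28)^3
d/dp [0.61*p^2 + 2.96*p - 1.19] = 1.22*p + 2.96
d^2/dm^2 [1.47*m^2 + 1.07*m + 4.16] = 2.94000000000000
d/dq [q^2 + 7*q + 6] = 2*q + 7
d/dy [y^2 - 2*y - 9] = 2*y - 2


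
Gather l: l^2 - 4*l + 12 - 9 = l^2 - 4*l + 3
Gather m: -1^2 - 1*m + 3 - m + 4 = 6 - 2*m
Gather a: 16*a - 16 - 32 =16*a - 48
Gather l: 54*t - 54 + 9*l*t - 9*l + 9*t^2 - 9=l*(9*t - 9) + 9*t^2 + 54*t - 63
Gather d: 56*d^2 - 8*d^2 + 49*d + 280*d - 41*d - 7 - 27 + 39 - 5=48*d^2 + 288*d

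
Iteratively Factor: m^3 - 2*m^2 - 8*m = (m - 4)*(m^2 + 2*m) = (m - 4)*(m + 2)*(m)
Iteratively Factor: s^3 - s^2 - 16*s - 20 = (s + 2)*(s^2 - 3*s - 10) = (s - 5)*(s + 2)*(s + 2)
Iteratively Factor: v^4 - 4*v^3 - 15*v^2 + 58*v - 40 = (v - 2)*(v^3 - 2*v^2 - 19*v + 20) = (v - 5)*(v - 2)*(v^2 + 3*v - 4) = (v - 5)*(v - 2)*(v - 1)*(v + 4)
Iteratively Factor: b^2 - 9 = (b - 3)*(b + 3)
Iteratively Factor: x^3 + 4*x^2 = (x)*(x^2 + 4*x) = x^2*(x + 4)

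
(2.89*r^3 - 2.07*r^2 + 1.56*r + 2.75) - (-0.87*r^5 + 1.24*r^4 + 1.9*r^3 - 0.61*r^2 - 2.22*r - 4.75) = 0.87*r^5 - 1.24*r^4 + 0.99*r^3 - 1.46*r^2 + 3.78*r + 7.5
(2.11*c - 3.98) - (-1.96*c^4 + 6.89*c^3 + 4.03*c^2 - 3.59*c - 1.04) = 1.96*c^4 - 6.89*c^3 - 4.03*c^2 + 5.7*c - 2.94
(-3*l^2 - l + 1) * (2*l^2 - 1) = -6*l^4 - 2*l^3 + 5*l^2 + l - 1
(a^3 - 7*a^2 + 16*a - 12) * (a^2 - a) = a^5 - 8*a^4 + 23*a^3 - 28*a^2 + 12*a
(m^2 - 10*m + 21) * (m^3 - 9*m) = m^5 - 10*m^4 + 12*m^3 + 90*m^2 - 189*m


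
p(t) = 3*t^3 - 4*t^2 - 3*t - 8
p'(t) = 9*t^2 - 8*t - 3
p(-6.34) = -914.28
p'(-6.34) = 409.48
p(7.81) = 1153.72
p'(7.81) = 483.48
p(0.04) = -8.13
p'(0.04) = -3.31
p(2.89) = 22.33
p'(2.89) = 49.05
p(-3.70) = -203.62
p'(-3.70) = 149.81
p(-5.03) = -475.90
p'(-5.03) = 264.95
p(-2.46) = -69.49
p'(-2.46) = 71.14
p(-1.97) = -40.55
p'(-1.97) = 47.69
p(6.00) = 478.00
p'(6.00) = 273.00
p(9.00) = 1828.00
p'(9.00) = 654.00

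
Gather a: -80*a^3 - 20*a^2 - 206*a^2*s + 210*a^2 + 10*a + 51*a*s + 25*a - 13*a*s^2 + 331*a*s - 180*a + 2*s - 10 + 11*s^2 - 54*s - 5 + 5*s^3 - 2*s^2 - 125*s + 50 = -80*a^3 + a^2*(190 - 206*s) + a*(-13*s^2 + 382*s - 145) + 5*s^3 + 9*s^2 - 177*s + 35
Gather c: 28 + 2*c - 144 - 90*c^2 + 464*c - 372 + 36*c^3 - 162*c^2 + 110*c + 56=36*c^3 - 252*c^2 + 576*c - 432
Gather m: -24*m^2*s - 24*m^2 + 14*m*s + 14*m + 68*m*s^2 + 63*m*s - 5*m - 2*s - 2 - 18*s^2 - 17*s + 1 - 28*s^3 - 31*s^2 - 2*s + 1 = m^2*(-24*s - 24) + m*(68*s^2 + 77*s + 9) - 28*s^3 - 49*s^2 - 21*s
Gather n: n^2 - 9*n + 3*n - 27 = n^2 - 6*n - 27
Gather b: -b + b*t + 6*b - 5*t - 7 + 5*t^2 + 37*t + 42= b*(t + 5) + 5*t^2 + 32*t + 35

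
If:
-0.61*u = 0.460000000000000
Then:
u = -0.75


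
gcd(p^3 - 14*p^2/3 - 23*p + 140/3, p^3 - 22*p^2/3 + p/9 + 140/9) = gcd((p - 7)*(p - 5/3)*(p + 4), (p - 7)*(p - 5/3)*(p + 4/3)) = p^2 - 26*p/3 + 35/3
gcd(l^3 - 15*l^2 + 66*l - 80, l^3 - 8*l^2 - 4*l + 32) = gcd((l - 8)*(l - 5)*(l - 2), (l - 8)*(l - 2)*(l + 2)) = l^2 - 10*l + 16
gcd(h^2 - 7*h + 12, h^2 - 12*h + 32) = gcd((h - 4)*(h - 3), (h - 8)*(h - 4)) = h - 4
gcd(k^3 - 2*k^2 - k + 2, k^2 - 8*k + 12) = k - 2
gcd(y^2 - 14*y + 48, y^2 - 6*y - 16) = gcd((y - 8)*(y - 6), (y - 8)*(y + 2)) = y - 8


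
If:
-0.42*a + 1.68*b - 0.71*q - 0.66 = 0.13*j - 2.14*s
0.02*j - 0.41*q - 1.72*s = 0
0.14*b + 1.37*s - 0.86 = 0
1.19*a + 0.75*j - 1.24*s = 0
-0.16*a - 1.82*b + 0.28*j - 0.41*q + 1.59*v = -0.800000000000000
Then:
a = 1.87967060307006*v + 7.38963859024178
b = 0.251913190071482*v - 1.02037985299561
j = -3.02497237370465*v - 10.5146373247602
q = -0.0395647977039249*v - 3.5837787632184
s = 0.73200962001415 - 0.0257429537299325*v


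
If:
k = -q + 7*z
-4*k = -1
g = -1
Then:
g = -1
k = 1/4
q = 7*z - 1/4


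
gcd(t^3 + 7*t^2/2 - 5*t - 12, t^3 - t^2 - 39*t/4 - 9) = t + 3/2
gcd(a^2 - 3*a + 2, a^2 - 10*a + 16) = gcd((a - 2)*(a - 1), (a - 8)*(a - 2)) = a - 2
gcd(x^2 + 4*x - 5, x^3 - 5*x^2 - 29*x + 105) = x + 5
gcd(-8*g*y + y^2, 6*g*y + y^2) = y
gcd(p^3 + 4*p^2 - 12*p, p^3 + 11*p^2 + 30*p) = p^2 + 6*p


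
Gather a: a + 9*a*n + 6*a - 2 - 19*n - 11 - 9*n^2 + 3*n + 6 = a*(9*n + 7) - 9*n^2 - 16*n - 7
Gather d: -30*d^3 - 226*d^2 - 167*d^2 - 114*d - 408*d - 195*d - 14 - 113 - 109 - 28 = -30*d^3 - 393*d^2 - 717*d - 264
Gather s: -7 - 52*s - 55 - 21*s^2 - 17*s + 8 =-21*s^2 - 69*s - 54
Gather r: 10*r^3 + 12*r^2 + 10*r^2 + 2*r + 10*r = 10*r^3 + 22*r^2 + 12*r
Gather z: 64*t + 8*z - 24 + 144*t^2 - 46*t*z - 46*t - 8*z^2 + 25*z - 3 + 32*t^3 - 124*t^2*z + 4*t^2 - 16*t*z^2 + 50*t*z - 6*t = 32*t^3 + 148*t^2 + 12*t + z^2*(-16*t - 8) + z*(-124*t^2 + 4*t + 33) - 27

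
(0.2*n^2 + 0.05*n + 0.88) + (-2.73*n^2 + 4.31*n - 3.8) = -2.53*n^2 + 4.36*n - 2.92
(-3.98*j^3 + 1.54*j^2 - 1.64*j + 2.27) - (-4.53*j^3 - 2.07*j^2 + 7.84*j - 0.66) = 0.55*j^3 + 3.61*j^2 - 9.48*j + 2.93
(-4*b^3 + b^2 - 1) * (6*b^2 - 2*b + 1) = -24*b^5 + 14*b^4 - 6*b^3 - 5*b^2 + 2*b - 1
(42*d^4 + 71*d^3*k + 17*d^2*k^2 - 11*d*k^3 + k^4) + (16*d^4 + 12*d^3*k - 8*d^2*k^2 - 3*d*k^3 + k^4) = 58*d^4 + 83*d^3*k + 9*d^2*k^2 - 14*d*k^3 + 2*k^4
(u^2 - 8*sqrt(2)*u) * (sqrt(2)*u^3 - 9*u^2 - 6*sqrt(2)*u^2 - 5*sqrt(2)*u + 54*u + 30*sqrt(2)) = sqrt(2)*u^5 - 25*u^4 - 6*sqrt(2)*u^4 + 67*sqrt(2)*u^3 + 150*u^3 - 402*sqrt(2)*u^2 + 80*u^2 - 480*u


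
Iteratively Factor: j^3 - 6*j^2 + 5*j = (j)*(j^2 - 6*j + 5) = j*(j - 1)*(j - 5)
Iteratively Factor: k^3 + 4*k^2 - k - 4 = (k + 4)*(k^2 - 1) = (k - 1)*(k + 4)*(k + 1)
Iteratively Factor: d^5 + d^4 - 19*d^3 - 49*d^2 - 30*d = (d + 3)*(d^4 - 2*d^3 - 13*d^2 - 10*d) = (d + 1)*(d + 3)*(d^3 - 3*d^2 - 10*d) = d*(d + 1)*(d + 3)*(d^2 - 3*d - 10) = d*(d - 5)*(d + 1)*(d + 3)*(d + 2)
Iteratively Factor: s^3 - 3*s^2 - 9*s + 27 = (s - 3)*(s^2 - 9) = (s - 3)*(s + 3)*(s - 3)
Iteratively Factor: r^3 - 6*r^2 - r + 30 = (r - 3)*(r^2 - 3*r - 10) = (r - 3)*(r + 2)*(r - 5)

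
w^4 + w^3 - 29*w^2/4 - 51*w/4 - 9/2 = (w - 3)*(w + 1/2)*(w + 3/2)*(w + 2)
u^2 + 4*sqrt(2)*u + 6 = (u + sqrt(2))*(u + 3*sqrt(2))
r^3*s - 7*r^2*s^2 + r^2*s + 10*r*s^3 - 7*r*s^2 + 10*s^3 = (r - 5*s)*(r - 2*s)*(r*s + s)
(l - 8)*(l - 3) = l^2 - 11*l + 24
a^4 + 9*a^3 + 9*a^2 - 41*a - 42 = (a - 2)*(a + 1)*(a + 3)*(a + 7)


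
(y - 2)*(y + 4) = y^2 + 2*y - 8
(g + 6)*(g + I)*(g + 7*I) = g^3 + 6*g^2 + 8*I*g^2 - 7*g + 48*I*g - 42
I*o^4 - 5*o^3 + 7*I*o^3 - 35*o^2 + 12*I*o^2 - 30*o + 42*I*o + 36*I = (o + 6)*(o - I)*(o + 6*I)*(I*o + I)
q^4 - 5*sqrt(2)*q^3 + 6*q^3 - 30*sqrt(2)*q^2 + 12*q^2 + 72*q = q*(q + 6)*(q - 3*sqrt(2))*(q - 2*sqrt(2))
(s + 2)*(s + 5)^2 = s^3 + 12*s^2 + 45*s + 50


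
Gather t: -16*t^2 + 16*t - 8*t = -16*t^2 + 8*t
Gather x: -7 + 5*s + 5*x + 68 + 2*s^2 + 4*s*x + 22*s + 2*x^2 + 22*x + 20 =2*s^2 + 27*s + 2*x^2 + x*(4*s + 27) + 81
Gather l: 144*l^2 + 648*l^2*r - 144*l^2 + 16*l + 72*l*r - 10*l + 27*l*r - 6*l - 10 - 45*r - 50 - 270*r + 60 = 648*l^2*r + 99*l*r - 315*r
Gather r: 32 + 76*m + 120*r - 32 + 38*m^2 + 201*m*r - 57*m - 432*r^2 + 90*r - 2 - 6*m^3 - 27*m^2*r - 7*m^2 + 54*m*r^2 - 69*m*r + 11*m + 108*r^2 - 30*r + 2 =-6*m^3 + 31*m^2 + 30*m + r^2*(54*m - 324) + r*(-27*m^2 + 132*m + 180)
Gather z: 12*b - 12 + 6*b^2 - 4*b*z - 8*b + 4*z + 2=6*b^2 + 4*b + z*(4 - 4*b) - 10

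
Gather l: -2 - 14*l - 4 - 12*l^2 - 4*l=-12*l^2 - 18*l - 6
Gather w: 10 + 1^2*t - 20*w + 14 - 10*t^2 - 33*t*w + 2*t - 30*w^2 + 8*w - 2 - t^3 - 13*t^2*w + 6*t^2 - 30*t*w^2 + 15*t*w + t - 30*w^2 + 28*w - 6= -t^3 - 4*t^2 + 4*t + w^2*(-30*t - 60) + w*(-13*t^2 - 18*t + 16) + 16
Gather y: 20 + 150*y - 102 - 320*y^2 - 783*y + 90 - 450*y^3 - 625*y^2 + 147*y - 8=-450*y^3 - 945*y^2 - 486*y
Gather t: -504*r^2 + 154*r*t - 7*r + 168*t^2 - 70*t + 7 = -504*r^2 - 7*r + 168*t^2 + t*(154*r - 70) + 7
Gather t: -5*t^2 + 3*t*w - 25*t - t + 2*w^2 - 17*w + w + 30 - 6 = -5*t^2 + t*(3*w - 26) + 2*w^2 - 16*w + 24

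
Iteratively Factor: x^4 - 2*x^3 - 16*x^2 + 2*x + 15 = (x - 5)*(x^3 + 3*x^2 - x - 3) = (x - 5)*(x + 3)*(x^2 - 1) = (x - 5)*(x - 1)*(x + 3)*(x + 1)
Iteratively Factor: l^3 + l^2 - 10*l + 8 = (l - 2)*(l^2 + 3*l - 4) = (l - 2)*(l + 4)*(l - 1)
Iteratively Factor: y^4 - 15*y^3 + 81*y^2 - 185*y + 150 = (y - 2)*(y^3 - 13*y^2 + 55*y - 75) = (y - 5)*(y - 2)*(y^2 - 8*y + 15) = (y - 5)*(y - 3)*(y - 2)*(y - 5)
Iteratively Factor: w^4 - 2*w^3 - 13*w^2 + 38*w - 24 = (w - 1)*(w^3 - w^2 - 14*w + 24) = (w - 3)*(w - 1)*(w^2 + 2*w - 8) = (w - 3)*(w - 1)*(w + 4)*(w - 2)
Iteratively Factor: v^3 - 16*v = (v - 4)*(v^2 + 4*v) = v*(v - 4)*(v + 4)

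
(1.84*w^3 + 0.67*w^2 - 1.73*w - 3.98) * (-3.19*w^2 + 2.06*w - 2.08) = -5.8696*w^5 + 1.6531*w^4 + 3.0717*w^3 + 7.7388*w^2 - 4.6004*w + 8.2784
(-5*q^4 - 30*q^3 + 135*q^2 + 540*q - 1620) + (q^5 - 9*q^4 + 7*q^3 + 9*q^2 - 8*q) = q^5 - 14*q^4 - 23*q^3 + 144*q^2 + 532*q - 1620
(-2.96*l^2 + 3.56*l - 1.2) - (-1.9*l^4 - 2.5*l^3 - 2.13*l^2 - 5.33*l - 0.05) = 1.9*l^4 + 2.5*l^3 - 0.83*l^2 + 8.89*l - 1.15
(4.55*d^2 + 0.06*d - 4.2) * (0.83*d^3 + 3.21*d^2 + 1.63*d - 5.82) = 3.7765*d^5 + 14.6553*d^4 + 4.1231*d^3 - 39.8652*d^2 - 7.1952*d + 24.444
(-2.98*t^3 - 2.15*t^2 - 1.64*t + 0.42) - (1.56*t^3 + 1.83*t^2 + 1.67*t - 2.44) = -4.54*t^3 - 3.98*t^2 - 3.31*t + 2.86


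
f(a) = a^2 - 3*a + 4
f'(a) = 2*a - 3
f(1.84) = 1.87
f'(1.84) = 0.68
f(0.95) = 2.05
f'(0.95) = -1.10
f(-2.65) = 18.97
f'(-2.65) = -8.30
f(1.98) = 1.98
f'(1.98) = 0.96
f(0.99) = 2.01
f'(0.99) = -1.02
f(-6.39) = 64.00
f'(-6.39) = -15.78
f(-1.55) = 11.05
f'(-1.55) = -6.10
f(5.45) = 17.35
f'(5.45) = 7.90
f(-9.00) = 112.00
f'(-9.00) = -21.00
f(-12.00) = 184.00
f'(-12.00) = -27.00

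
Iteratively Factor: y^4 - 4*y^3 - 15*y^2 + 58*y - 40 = (y - 2)*(y^3 - 2*y^2 - 19*y + 20) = (y - 5)*(y - 2)*(y^2 + 3*y - 4) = (y - 5)*(y - 2)*(y + 4)*(y - 1)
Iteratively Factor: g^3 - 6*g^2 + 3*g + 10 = (g + 1)*(g^2 - 7*g + 10) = (g - 2)*(g + 1)*(g - 5)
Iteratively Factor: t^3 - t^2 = (t - 1)*(t^2) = t*(t - 1)*(t)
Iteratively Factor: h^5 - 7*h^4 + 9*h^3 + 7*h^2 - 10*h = (h - 5)*(h^4 - 2*h^3 - h^2 + 2*h) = (h - 5)*(h - 1)*(h^3 - h^2 - 2*h) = h*(h - 5)*(h - 1)*(h^2 - h - 2) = h*(h - 5)*(h - 1)*(h + 1)*(h - 2)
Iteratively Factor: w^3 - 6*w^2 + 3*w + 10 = (w - 5)*(w^2 - w - 2) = (w - 5)*(w + 1)*(w - 2)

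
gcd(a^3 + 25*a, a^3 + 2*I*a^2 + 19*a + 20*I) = a + 5*I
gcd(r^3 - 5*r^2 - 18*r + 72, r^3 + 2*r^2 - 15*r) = r - 3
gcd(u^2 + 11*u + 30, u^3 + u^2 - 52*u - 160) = u + 5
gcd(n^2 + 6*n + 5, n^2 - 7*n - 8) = n + 1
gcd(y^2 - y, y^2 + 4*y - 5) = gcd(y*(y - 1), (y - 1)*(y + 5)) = y - 1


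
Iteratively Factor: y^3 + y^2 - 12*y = (y + 4)*(y^2 - 3*y) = (y - 3)*(y + 4)*(y)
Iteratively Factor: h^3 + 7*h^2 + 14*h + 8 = (h + 2)*(h^2 + 5*h + 4) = (h + 1)*(h + 2)*(h + 4)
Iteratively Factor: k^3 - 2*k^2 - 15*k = (k - 5)*(k^2 + 3*k) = k*(k - 5)*(k + 3)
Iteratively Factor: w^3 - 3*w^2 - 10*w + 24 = (w - 2)*(w^2 - w - 12) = (w - 2)*(w + 3)*(w - 4)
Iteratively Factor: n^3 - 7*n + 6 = (n - 1)*(n^2 + n - 6) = (n - 2)*(n - 1)*(n + 3)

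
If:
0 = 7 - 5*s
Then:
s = 7/5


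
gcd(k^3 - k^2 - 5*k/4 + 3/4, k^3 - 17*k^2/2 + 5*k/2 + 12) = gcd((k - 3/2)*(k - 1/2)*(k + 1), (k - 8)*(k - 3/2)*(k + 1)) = k^2 - k/2 - 3/2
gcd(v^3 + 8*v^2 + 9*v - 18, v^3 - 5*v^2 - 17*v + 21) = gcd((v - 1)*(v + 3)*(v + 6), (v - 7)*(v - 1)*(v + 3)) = v^2 + 2*v - 3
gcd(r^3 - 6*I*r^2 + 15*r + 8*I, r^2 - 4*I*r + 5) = r + I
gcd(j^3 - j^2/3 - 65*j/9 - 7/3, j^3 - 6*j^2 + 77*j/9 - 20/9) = 1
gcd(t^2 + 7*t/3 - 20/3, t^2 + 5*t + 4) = t + 4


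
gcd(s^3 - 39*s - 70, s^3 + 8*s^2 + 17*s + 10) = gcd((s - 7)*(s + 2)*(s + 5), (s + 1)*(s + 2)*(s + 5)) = s^2 + 7*s + 10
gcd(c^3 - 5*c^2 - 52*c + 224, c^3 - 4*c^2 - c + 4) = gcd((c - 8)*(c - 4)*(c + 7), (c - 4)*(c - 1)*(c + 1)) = c - 4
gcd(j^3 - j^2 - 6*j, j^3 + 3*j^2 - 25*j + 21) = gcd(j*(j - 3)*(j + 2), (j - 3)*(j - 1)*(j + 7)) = j - 3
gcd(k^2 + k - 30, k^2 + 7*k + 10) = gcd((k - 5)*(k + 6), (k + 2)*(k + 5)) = 1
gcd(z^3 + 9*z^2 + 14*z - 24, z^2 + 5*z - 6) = z^2 + 5*z - 6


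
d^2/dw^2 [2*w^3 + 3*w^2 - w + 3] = 12*w + 6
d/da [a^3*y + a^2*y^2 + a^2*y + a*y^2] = y*(3*a^2 + 2*a*y + 2*a + y)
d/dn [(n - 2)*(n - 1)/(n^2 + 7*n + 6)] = 2*(5*n^2 + 4*n - 16)/(n^4 + 14*n^3 + 61*n^2 + 84*n + 36)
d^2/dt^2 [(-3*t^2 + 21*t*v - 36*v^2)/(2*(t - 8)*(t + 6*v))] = 3*(-(t - 8)^2*(t + 6*v)^2 + (t - 8)^2*(t + 6*v)*(2*t - 7*v) + (t - 8)^2*(-t^2 + 7*t*v - 12*v^2) + (t - 8)*(t + 6*v)^2*(2*t - 7*v) + (t - 8)*(t + 6*v)*(-t^2 + 7*t*v - 12*v^2) + (t + 6*v)^2*(-t^2 + 7*t*v - 12*v^2))/((t - 8)^3*(t + 6*v)^3)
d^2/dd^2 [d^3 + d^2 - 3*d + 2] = 6*d + 2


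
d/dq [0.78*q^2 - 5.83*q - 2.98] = 1.56*q - 5.83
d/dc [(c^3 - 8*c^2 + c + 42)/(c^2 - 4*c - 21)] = (c^2 + 6*c + 3)/(c^2 + 6*c + 9)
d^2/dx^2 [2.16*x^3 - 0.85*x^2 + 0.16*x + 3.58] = 12.96*x - 1.7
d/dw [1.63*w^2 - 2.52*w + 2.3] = 3.26*w - 2.52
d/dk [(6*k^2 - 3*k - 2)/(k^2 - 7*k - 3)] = (-39*k^2 - 32*k - 5)/(k^4 - 14*k^3 + 43*k^2 + 42*k + 9)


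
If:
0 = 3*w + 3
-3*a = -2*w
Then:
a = -2/3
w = -1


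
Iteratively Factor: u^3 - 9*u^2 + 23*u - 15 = (u - 3)*(u^2 - 6*u + 5) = (u - 5)*(u - 3)*(u - 1)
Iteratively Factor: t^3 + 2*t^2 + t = (t + 1)*(t^2 + t) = t*(t + 1)*(t + 1)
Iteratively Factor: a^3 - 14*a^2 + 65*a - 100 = (a - 5)*(a^2 - 9*a + 20) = (a - 5)*(a - 4)*(a - 5)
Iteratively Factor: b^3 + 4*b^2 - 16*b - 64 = (b - 4)*(b^2 + 8*b + 16) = (b - 4)*(b + 4)*(b + 4)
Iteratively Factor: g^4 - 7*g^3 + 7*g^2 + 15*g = (g)*(g^3 - 7*g^2 + 7*g + 15) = g*(g - 5)*(g^2 - 2*g - 3) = g*(g - 5)*(g - 3)*(g + 1)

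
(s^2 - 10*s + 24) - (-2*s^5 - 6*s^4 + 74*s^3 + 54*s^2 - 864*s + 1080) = 2*s^5 + 6*s^4 - 74*s^3 - 53*s^2 + 854*s - 1056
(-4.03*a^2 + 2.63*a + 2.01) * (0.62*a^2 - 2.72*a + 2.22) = -2.4986*a^4 + 12.5922*a^3 - 14.854*a^2 + 0.3714*a + 4.4622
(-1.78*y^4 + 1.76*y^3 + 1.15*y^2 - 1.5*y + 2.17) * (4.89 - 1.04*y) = 1.8512*y^5 - 10.5346*y^4 + 7.4104*y^3 + 7.1835*y^2 - 9.5918*y + 10.6113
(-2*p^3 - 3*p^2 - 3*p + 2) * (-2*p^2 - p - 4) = 4*p^5 + 8*p^4 + 17*p^3 + 11*p^2 + 10*p - 8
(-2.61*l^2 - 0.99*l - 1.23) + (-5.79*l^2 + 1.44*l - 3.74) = -8.4*l^2 + 0.45*l - 4.97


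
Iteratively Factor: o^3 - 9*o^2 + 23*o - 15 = (o - 5)*(o^2 - 4*o + 3) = (o - 5)*(o - 3)*(o - 1)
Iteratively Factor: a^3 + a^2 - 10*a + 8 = (a - 1)*(a^2 + 2*a - 8) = (a - 1)*(a + 4)*(a - 2)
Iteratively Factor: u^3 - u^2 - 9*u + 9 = (u - 1)*(u^2 - 9) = (u - 1)*(u + 3)*(u - 3)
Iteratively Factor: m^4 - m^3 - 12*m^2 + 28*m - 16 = (m + 4)*(m^3 - 5*m^2 + 8*m - 4) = (m - 2)*(m + 4)*(m^2 - 3*m + 2) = (m - 2)^2*(m + 4)*(m - 1)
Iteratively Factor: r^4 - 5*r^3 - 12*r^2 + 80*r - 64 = (r - 4)*(r^3 - r^2 - 16*r + 16) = (r - 4)*(r - 1)*(r^2 - 16) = (r - 4)^2*(r - 1)*(r + 4)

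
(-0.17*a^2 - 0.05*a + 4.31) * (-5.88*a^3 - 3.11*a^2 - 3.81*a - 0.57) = 0.9996*a^5 + 0.8227*a^4 - 24.5396*a^3 - 13.1167*a^2 - 16.3926*a - 2.4567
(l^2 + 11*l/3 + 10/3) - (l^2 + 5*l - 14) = 52/3 - 4*l/3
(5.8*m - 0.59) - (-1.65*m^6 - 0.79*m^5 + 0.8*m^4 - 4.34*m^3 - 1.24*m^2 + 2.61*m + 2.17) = 1.65*m^6 + 0.79*m^5 - 0.8*m^4 + 4.34*m^3 + 1.24*m^2 + 3.19*m - 2.76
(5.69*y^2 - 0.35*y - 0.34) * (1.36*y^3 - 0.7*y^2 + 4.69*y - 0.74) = 7.7384*y^5 - 4.459*y^4 + 26.4687*y^3 - 5.6141*y^2 - 1.3356*y + 0.2516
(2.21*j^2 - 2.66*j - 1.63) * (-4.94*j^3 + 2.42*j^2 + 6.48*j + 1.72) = -10.9174*j^5 + 18.4886*j^4 + 15.9358*j^3 - 17.3802*j^2 - 15.1376*j - 2.8036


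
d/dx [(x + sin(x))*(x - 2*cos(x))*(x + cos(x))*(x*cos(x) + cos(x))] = -(x + 1)*(x + sin(x))*(x - 2*cos(x))*(sin(x) - 1)*cos(x) + (x + 1)*(x + sin(x))*(x + cos(x))*(2*sin(x) + 1)*cos(x) + (x + 1)*(x - 2*cos(x))*(x + cos(x))*(cos(x) + 1)*cos(x) - (x + sin(x))*(x - 2*cos(x))*(x + cos(x))*(x*sin(x) - sqrt(2)*cos(x + pi/4))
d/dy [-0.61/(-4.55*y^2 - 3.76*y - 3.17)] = (-5.551*y - 2.2936)/(4.55*y^2 + 3.76*y + 3.17)^2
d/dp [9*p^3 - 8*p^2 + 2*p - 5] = 27*p^2 - 16*p + 2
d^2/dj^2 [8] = 0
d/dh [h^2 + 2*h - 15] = 2*h + 2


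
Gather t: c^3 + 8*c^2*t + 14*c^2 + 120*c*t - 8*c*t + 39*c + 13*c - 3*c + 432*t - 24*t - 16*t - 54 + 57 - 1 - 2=c^3 + 14*c^2 + 49*c + t*(8*c^2 + 112*c + 392)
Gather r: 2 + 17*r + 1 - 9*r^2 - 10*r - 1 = -9*r^2 + 7*r + 2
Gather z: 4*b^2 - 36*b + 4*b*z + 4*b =4*b^2 + 4*b*z - 32*b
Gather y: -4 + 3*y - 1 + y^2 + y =y^2 + 4*y - 5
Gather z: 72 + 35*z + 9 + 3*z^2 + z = 3*z^2 + 36*z + 81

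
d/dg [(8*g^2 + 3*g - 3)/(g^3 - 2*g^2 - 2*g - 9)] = (-8*g^4 - 6*g^3 - g^2 - 156*g - 33)/(g^6 - 4*g^5 - 10*g^3 + 40*g^2 + 36*g + 81)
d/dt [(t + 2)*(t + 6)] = 2*t + 8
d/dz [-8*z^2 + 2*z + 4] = 2 - 16*z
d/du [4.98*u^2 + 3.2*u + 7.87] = 9.96*u + 3.2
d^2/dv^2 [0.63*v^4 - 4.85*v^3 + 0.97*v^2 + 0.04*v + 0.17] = 7.56*v^2 - 29.1*v + 1.94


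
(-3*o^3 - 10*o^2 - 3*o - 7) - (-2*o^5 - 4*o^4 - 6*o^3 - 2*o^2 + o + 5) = 2*o^5 + 4*o^4 + 3*o^3 - 8*o^2 - 4*o - 12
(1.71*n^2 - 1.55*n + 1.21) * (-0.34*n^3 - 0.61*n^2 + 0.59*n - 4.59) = -0.5814*n^5 - 0.5161*n^4 + 1.543*n^3 - 9.5015*n^2 + 7.8284*n - 5.5539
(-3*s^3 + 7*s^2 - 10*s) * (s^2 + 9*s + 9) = -3*s^5 - 20*s^4 + 26*s^3 - 27*s^2 - 90*s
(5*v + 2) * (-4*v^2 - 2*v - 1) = -20*v^3 - 18*v^2 - 9*v - 2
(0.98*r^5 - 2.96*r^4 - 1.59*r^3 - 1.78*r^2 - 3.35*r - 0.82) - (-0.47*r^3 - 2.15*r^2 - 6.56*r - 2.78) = 0.98*r^5 - 2.96*r^4 - 1.12*r^3 + 0.37*r^2 + 3.21*r + 1.96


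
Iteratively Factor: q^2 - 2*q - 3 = (q - 3)*(q + 1)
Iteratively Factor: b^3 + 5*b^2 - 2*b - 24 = (b + 3)*(b^2 + 2*b - 8) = (b - 2)*(b + 3)*(b + 4)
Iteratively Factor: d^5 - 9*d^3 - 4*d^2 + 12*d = (d + 2)*(d^4 - 2*d^3 - 5*d^2 + 6*d) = (d - 1)*(d + 2)*(d^3 - d^2 - 6*d) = (d - 3)*(d - 1)*(d + 2)*(d^2 + 2*d) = (d - 3)*(d - 1)*(d + 2)^2*(d)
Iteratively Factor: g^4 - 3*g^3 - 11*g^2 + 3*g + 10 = (g - 5)*(g^3 + 2*g^2 - g - 2) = (g - 5)*(g - 1)*(g^2 + 3*g + 2) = (g - 5)*(g - 1)*(g + 1)*(g + 2)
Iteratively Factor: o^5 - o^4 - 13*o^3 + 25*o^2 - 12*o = (o - 1)*(o^4 - 13*o^2 + 12*o) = o*(o - 1)*(o^3 - 13*o + 12) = o*(o - 1)*(o + 4)*(o^2 - 4*o + 3) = o*(o - 1)^2*(o + 4)*(o - 3)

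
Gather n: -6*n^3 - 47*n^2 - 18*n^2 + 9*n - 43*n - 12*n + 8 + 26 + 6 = -6*n^3 - 65*n^2 - 46*n + 40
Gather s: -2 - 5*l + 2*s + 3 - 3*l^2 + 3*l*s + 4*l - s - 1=-3*l^2 - l + s*(3*l + 1)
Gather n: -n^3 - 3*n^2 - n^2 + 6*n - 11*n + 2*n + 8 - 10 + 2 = -n^3 - 4*n^2 - 3*n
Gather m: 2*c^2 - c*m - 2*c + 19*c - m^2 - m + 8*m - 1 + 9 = 2*c^2 + 17*c - m^2 + m*(7 - c) + 8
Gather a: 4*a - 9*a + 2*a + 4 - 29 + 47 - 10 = 12 - 3*a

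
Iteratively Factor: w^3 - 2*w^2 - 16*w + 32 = (w + 4)*(w^2 - 6*w + 8) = (w - 2)*(w + 4)*(w - 4)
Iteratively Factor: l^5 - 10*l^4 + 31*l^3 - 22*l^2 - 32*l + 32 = (l - 2)*(l^4 - 8*l^3 + 15*l^2 + 8*l - 16) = (l - 4)*(l - 2)*(l^3 - 4*l^2 - l + 4) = (l - 4)*(l - 2)*(l + 1)*(l^2 - 5*l + 4) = (l - 4)*(l - 2)*(l - 1)*(l + 1)*(l - 4)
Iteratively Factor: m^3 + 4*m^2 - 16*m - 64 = (m + 4)*(m^2 - 16) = (m - 4)*(m + 4)*(m + 4)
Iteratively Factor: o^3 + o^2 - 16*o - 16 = (o + 4)*(o^2 - 3*o - 4) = (o - 4)*(o + 4)*(o + 1)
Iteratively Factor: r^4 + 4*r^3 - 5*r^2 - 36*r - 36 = (r - 3)*(r^3 + 7*r^2 + 16*r + 12) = (r - 3)*(r + 2)*(r^2 + 5*r + 6) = (r - 3)*(r + 2)^2*(r + 3)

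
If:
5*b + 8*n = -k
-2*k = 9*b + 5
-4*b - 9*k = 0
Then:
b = -45/73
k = 20/73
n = 205/584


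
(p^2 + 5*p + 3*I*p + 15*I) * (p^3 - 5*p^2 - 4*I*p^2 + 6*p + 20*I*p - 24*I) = p^5 - I*p^4 - 7*p^3 + 30*p^2 + 19*I*p^2 - 228*p - 30*I*p + 360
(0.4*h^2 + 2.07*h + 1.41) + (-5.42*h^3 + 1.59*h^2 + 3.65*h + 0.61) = -5.42*h^3 + 1.99*h^2 + 5.72*h + 2.02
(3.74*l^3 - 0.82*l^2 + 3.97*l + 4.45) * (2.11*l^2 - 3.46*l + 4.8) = 7.8914*l^5 - 14.6706*l^4 + 29.1659*l^3 - 8.2827*l^2 + 3.659*l + 21.36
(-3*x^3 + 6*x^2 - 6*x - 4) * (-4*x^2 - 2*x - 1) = 12*x^5 - 18*x^4 + 15*x^3 + 22*x^2 + 14*x + 4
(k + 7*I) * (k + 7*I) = k^2 + 14*I*k - 49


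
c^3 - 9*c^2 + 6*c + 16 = (c - 8)*(c - 2)*(c + 1)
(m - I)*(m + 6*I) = m^2 + 5*I*m + 6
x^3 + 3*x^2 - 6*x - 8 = (x - 2)*(x + 1)*(x + 4)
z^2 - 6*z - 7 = (z - 7)*(z + 1)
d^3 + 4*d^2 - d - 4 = (d - 1)*(d + 1)*(d + 4)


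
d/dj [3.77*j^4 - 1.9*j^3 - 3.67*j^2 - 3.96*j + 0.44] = 15.08*j^3 - 5.7*j^2 - 7.34*j - 3.96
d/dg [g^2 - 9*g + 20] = 2*g - 9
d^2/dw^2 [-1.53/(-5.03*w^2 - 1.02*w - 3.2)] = (-77.420754*w^2 - 15.699636*w + 1.53*(10.06*w + 1.02)*(20.12*w + 2.04) - 49.25376)/(5.03*w^2 + 1.02*w + 3.2)^3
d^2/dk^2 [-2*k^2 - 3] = -4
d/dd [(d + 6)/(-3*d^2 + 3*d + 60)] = (-d^2 + d + (d + 6)*(2*d - 1) + 20)/(3*(-d^2 + d + 20)^2)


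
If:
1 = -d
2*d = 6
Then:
No Solution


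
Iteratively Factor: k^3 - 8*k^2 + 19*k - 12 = (k - 4)*(k^2 - 4*k + 3) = (k - 4)*(k - 1)*(k - 3)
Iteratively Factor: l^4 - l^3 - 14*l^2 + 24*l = (l - 3)*(l^3 + 2*l^2 - 8*l) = (l - 3)*(l - 2)*(l^2 + 4*l) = (l - 3)*(l - 2)*(l + 4)*(l)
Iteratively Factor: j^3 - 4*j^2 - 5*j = (j + 1)*(j^2 - 5*j) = j*(j + 1)*(j - 5)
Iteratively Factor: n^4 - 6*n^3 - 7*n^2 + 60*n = (n - 5)*(n^3 - n^2 - 12*n) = (n - 5)*(n + 3)*(n^2 - 4*n) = n*(n - 5)*(n + 3)*(n - 4)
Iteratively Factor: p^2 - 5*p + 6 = (p - 3)*(p - 2)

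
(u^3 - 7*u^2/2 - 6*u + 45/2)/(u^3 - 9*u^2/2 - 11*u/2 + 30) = (u - 3)/(u - 4)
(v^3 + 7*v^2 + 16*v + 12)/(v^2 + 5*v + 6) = v + 2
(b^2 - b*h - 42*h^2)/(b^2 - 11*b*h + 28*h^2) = (b + 6*h)/(b - 4*h)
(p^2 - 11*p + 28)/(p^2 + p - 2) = (p^2 - 11*p + 28)/(p^2 + p - 2)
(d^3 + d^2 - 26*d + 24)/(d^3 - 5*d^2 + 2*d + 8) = (d^2 + 5*d - 6)/(d^2 - d - 2)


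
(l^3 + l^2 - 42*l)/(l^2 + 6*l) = (l^2 + l - 42)/(l + 6)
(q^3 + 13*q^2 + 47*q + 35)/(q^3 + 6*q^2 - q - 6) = (q^2 + 12*q + 35)/(q^2 + 5*q - 6)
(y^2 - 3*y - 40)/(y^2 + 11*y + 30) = (y - 8)/(y + 6)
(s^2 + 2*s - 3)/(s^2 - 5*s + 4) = (s + 3)/(s - 4)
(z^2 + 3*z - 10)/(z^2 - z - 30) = (z - 2)/(z - 6)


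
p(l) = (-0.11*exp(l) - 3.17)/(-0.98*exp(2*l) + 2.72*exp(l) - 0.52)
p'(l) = (-0.11*exp(l) - 3.17)*(1.96*exp(2*l) - 2.72*exp(l))/(-0.98*exp(2*l) + 2.72*exp(l) - 0.52)^2 - 0.11*exp(l)/(-0.98*exp(2*l) + 2.72*exp(l) - 0.52)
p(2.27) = 0.06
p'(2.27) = -0.14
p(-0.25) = -3.24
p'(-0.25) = 2.92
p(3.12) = 0.01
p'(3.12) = -0.02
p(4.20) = 0.00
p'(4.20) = -0.00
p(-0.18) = -3.05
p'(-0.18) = 2.50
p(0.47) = -2.53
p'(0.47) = -1.40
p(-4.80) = 6.37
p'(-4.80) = 0.29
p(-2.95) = 8.35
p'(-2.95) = 3.02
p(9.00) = 0.00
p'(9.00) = 0.00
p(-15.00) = 6.10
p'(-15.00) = 0.00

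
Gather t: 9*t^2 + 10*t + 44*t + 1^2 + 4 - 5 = 9*t^2 + 54*t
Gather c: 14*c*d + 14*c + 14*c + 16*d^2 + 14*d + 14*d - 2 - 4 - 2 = c*(14*d + 28) + 16*d^2 + 28*d - 8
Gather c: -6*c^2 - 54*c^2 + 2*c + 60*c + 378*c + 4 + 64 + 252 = -60*c^2 + 440*c + 320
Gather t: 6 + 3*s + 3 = 3*s + 9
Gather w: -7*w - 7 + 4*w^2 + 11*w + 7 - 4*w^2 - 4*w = 0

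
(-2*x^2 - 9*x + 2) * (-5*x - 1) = 10*x^3 + 47*x^2 - x - 2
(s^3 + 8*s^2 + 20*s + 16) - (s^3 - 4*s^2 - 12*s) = 12*s^2 + 32*s + 16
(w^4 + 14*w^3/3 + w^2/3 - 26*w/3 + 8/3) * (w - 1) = w^5 + 11*w^4/3 - 13*w^3/3 - 9*w^2 + 34*w/3 - 8/3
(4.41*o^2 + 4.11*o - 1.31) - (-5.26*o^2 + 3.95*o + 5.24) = 9.67*o^2 + 0.16*o - 6.55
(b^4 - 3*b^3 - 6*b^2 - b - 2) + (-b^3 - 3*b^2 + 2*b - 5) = b^4 - 4*b^3 - 9*b^2 + b - 7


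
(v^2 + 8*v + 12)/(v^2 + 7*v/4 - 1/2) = 4*(v + 6)/(4*v - 1)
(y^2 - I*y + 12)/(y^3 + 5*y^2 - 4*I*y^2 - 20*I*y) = (y + 3*I)/(y*(y + 5))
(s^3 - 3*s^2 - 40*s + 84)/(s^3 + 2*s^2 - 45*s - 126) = (s - 2)/(s + 3)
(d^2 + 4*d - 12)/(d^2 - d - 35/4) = 4*(-d^2 - 4*d + 12)/(-4*d^2 + 4*d + 35)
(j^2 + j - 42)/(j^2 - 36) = (j + 7)/(j + 6)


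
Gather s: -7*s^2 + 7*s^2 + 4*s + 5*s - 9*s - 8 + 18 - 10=0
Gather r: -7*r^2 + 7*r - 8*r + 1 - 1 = -7*r^2 - r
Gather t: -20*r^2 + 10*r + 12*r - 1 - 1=-20*r^2 + 22*r - 2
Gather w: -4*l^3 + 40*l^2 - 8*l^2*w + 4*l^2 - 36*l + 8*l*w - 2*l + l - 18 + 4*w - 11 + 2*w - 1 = -4*l^3 + 44*l^2 - 37*l + w*(-8*l^2 + 8*l + 6) - 30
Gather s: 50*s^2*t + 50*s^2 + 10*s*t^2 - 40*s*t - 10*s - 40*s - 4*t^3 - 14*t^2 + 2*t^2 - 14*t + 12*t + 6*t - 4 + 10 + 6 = s^2*(50*t + 50) + s*(10*t^2 - 40*t - 50) - 4*t^3 - 12*t^2 + 4*t + 12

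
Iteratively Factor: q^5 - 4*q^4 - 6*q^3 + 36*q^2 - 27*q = (q)*(q^4 - 4*q^3 - 6*q^2 + 36*q - 27) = q*(q + 3)*(q^3 - 7*q^2 + 15*q - 9) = q*(q - 1)*(q + 3)*(q^2 - 6*q + 9) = q*(q - 3)*(q - 1)*(q + 3)*(q - 3)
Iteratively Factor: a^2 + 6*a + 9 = (a + 3)*(a + 3)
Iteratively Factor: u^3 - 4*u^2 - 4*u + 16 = (u - 4)*(u^2 - 4) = (u - 4)*(u - 2)*(u + 2)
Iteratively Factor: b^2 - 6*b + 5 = (b - 1)*(b - 5)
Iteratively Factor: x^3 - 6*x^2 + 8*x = (x)*(x^2 - 6*x + 8) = x*(x - 2)*(x - 4)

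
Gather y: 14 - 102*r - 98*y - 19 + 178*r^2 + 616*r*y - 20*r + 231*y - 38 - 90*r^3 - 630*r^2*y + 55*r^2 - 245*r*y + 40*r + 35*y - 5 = -90*r^3 + 233*r^2 - 82*r + y*(-630*r^2 + 371*r + 168) - 48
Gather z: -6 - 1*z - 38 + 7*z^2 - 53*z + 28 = 7*z^2 - 54*z - 16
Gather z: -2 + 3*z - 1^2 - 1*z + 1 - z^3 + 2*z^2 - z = -z^3 + 2*z^2 + z - 2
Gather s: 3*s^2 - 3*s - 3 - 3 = 3*s^2 - 3*s - 6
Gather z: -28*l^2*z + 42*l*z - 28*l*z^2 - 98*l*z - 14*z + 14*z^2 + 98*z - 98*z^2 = z^2*(-28*l - 84) + z*(-28*l^2 - 56*l + 84)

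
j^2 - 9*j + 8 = (j - 8)*(j - 1)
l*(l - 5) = l^2 - 5*l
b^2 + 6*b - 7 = (b - 1)*(b + 7)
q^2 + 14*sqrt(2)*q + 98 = (q + 7*sqrt(2))^2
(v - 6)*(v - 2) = v^2 - 8*v + 12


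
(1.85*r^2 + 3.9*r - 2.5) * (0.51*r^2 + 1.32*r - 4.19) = 0.9435*r^4 + 4.431*r^3 - 3.8785*r^2 - 19.641*r + 10.475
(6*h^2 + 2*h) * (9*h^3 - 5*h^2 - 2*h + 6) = 54*h^5 - 12*h^4 - 22*h^3 + 32*h^2 + 12*h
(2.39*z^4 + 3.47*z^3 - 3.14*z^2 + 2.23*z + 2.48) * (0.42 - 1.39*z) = -3.3221*z^5 - 3.8195*z^4 + 5.822*z^3 - 4.4185*z^2 - 2.5106*z + 1.0416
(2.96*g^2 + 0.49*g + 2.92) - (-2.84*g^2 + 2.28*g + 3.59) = 5.8*g^2 - 1.79*g - 0.67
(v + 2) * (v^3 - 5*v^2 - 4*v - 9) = v^4 - 3*v^3 - 14*v^2 - 17*v - 18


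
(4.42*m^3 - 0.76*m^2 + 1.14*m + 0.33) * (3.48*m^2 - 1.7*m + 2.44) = 15.3816*m^5 - 10.1588*m^4 + 16.044*m^3 - 2.644*m^2 + 2.2206*m + 0.8052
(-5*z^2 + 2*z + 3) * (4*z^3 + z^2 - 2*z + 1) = -20*z^5 + 3*z^4 + 24*z^3 - 6*z^2 - 4*z + 3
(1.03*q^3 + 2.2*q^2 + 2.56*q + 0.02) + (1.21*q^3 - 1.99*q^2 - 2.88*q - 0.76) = 2.24*q^3 + 0.21*q^2 - 0.32*q - 0.74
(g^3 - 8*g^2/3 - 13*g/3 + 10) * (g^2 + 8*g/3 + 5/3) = g^5 - 88*g^3/9 - 6*g^2 + 175*g/9 + 50/3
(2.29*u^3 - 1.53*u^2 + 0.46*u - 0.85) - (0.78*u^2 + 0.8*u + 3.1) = 2.29*u^3 - 2.31*u^2 - 0.34*u - 3.95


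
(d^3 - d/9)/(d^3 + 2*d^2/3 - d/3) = (d + 1/3)/(d + 1)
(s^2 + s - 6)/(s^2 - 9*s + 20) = (s^2 + s - 6)/(s^2 - 9*s + 20)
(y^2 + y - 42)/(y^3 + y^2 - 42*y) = 1/y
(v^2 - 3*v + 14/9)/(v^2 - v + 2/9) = (3*v - 7)/(3*v - 1)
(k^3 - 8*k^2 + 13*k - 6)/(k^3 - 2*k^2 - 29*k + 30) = (k - 1)/(k + 5)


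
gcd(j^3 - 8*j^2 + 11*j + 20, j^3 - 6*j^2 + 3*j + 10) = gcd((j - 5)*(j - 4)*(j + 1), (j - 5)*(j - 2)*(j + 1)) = j^2 - 4*j - 5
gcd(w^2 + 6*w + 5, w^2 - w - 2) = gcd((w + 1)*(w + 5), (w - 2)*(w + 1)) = w + 1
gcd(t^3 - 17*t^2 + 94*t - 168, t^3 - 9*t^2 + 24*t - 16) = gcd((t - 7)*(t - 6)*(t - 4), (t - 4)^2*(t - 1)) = t - 4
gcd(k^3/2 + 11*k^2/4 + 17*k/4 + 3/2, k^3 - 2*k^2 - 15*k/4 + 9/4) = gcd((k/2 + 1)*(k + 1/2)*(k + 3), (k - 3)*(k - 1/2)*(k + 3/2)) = 1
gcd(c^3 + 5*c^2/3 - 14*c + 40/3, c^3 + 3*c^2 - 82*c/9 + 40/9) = c^2 + 11*c/3 - 20/3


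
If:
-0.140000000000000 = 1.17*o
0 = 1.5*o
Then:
No Solution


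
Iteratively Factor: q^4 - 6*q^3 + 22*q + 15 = (q + 1)*(q^3 - 7*q^2 + 7*q + 15) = (q - 5)*(q + 1)*(q^2 - 2*q - 3) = (q - 5)*(q - 3)*(q + 1)*(q + 1)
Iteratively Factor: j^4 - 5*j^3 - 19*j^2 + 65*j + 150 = (j + 3)*(j^3 - 8*j^2 + 5*j + 50) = (j + 2)*(j + 3)*(j^2 - 10*j + 25) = (j - 5)*(j + 2)*(j + 3)*(j - 5)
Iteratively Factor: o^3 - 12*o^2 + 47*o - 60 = (o - 3)*(o^2 - 9*o + 20) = (o - 4)*(o - 3)*(o - 5)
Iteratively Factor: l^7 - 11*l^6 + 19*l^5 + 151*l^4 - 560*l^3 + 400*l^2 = (l - 5)*(l^6 - 6*l^5 - 11*l^4 + 96*l^3 - 80*l^2) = (l - 5)*(l + 4)*(l^5 - 10*l^4 + 29*l^3 - 20*l^2) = (l - 5)*(l - 4)*(l + 4)*(l^4 - 6*l^3 + 5*l^2) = (l - 5)*(l - 4)*(l - 1)*(l + 4)*(l^3 - 5*l^2) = (l - 5)^2*(l - 4)*(l - 1)*(l + 4)*(l^2) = l*(l - 5)^2*(l - 4)*(l - 1)*(l + 4)*(l)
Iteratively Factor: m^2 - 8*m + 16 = (m - 4)*(m - 4)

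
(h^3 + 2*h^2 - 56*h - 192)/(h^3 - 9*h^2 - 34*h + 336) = (h + 4)/(h - 7)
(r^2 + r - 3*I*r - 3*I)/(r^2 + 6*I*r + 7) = (r^2 + r - 3*I*r - 3*I)/(r^2 + 6*I*r + 7)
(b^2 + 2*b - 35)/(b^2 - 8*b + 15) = (b + 7)/(b - 3)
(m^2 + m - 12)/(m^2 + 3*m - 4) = (m - 3)/(m - 1)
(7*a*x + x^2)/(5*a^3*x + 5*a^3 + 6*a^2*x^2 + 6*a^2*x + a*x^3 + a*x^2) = x*(7*a + x)/(a*(5*a^2*x + 5*a^2 + 6*a*x^2 + 6*a*x + x^3 + x^2))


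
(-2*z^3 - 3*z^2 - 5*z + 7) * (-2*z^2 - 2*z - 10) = 4*z^5 + 10*z^4 + 36*z^3 + 26*z^2 + 36*z - 70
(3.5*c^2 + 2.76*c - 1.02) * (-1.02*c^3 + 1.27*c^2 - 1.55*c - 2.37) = -3.57*c^5 + 1.6298*c^4 - 0.8794*c^3 - 13.8684*c^2 - 4.9602*c + 2.4174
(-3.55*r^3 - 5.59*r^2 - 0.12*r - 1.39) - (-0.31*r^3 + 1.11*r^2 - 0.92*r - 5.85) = -3.24*r^3 - 6.7*r^2 + 0.8*r + 4.46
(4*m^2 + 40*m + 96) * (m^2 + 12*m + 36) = 4*m^4 + 88*m^3 + 720*m^2 + 2592*m + 3456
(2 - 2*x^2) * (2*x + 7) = -4*x^3 - 14*x^2 + 4*x + 14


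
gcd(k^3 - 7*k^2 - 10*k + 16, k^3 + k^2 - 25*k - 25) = 1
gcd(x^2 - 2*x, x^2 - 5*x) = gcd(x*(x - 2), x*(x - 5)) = x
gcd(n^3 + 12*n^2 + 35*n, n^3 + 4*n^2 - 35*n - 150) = n + 5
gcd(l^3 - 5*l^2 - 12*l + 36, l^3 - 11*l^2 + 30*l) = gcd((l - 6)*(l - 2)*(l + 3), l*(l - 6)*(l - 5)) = l - 6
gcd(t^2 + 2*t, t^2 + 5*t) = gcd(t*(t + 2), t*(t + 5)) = t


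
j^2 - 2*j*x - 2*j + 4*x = (j - 2)*(j - 2*x)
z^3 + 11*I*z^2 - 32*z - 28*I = (z + 2*I)^2*(z + 7*I)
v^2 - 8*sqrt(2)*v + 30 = (v - 5*sqrt(2))*(v - 3*sqrt(2))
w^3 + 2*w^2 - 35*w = w*(w - 5)*(w + 7)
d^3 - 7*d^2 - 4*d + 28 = (d - 7)*(d - 2)*(d + 2)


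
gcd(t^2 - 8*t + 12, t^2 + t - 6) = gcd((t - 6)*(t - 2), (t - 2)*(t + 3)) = t - 2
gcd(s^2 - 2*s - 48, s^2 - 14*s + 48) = s - 8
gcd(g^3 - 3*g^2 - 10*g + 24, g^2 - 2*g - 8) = g - 4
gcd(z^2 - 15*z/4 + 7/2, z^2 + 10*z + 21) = 1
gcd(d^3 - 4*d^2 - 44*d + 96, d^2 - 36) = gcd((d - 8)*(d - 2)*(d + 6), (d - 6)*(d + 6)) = d + 6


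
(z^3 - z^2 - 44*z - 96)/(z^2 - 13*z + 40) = (z^2 + 7*z + 12)/(z - 5)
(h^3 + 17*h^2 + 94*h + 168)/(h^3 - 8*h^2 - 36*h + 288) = (h^2 + 11*h + 28)/(h^2 - 14*h + 48)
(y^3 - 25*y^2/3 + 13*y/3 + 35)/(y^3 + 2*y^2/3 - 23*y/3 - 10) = (y - 7)/(y + 2)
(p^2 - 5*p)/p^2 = (p - 5)/p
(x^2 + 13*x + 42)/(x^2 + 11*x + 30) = (x + 7)/(x + 5)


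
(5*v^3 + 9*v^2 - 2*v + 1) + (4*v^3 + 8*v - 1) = 9*v^3 + 9*v^2 + 6*v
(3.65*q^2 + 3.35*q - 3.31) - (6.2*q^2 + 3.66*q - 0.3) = -2.55*q^2 - 0.31*q - 3.01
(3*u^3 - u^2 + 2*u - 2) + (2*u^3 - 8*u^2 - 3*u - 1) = 5*u^3 - 9*u^2 - u - 3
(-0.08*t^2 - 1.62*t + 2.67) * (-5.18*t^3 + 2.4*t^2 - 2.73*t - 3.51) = 0.4144*t^5 + 8.1996*t^4 - 17.5002*t^3 + 11.1114*t^2 - 1.6029*t - 9.3717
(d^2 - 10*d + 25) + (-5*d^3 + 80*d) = -5*d^3 + d^2 + 70*d + 25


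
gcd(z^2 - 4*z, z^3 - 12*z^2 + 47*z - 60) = z - 4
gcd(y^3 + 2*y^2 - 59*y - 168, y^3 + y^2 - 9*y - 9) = y + 3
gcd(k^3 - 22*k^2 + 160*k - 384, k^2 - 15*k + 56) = k - 8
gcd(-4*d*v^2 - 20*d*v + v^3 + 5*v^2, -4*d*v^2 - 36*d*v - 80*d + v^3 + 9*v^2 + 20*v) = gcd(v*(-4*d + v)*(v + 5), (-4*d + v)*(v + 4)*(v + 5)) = -4*d*v - 20*d + v^2 + 5*v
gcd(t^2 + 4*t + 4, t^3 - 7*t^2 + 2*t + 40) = t + 2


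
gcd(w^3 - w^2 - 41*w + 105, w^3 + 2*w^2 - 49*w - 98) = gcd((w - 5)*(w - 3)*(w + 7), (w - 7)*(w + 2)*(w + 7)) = w + 7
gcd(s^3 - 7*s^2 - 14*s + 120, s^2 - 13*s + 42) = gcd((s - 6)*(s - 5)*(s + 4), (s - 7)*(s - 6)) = s - 6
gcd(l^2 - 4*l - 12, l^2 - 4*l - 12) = l^2 - 4*l - 12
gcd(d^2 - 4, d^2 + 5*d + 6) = d + 2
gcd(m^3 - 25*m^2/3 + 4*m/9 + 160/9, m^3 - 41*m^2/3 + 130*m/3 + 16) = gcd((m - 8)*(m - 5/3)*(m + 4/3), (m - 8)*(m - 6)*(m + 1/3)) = m - 8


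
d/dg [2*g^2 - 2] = 4*g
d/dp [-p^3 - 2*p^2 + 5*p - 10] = -3*p^2 - 4*p + 5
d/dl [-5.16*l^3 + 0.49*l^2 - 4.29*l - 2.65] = -15.48*l^2 + 0.98*l - 4.29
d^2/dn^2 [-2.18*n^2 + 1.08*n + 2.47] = -4.36000000000000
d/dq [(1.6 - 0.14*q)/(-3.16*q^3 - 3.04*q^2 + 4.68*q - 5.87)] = (-0.8848*q^3 + 14.7424*q^2 + 9.728*q - 6.6662)/(9.9856*q^6 + 19.2128*q^5 - 20.336*q^4 + 8.64400000000001*q^3 + 57.592*q^2 - 54.9432*q + 34.4569)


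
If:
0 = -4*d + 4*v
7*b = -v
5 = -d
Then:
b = 5/7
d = -5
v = -5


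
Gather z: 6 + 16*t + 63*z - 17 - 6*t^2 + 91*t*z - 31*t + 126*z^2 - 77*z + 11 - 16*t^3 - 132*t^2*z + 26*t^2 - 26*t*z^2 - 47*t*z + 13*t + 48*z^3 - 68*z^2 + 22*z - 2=-16*t^3 + 20*t^2 - 2*t + 48*z^3 + z^2*(58 - 26*t) + z*(-132*t^2 + 44*t + 8) - 2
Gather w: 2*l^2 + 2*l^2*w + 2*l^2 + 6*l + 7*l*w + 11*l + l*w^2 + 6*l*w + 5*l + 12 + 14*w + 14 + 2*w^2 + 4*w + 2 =4*l^2 + 22*l + w^2*(l + 2) + w*(2*l^2 + 13*l + 18) + 28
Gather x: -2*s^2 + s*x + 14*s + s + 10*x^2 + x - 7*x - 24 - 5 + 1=-2*s^2 + 15*s + 10*x^2 + x*(s - 6) - 28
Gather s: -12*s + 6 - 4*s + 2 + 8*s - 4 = 4 - 8*s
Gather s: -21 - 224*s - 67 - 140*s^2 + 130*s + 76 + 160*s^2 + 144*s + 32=20*s^2 + 50*s + 20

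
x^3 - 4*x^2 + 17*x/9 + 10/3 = (x - 3)*(x - 5/3)*(x + 2/3)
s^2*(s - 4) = s^3 - 4*s^2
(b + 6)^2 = b^2 + 12*b + 36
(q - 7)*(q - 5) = q^2 - 12*q + 35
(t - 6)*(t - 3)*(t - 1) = t^3 - 10*t^2 + 27*t - 18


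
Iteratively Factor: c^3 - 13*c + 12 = (c + 4)*(c^2 - 4*c + 3) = (c - 1)*(c + 4)*(c - 3)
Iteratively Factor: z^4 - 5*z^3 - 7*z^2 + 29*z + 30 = (z - 5)*(z^3 - 7*z - 6) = (z - 5)*(z + 1)*(z^2 - z - 6) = (z - 5)*(z - 3)*(z + 1)*(z + 2)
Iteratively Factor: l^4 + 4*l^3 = (l + 4)*(l^3) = l*(l + 4)*(l^2) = l^2*(l + 4)*(l)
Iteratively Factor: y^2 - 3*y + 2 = (y - 1)*(y - 2)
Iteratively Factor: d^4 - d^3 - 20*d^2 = (d - 5)*(d^3 + 4*d^2) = d*(d - 5)*(d^2 + 4*d) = d*(d - 5)*(d + 4)*(d)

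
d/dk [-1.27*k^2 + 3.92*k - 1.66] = 3.92 - 2.54*k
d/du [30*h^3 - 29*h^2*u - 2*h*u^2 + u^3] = -29*h^2 - 4*h*u + 3*u^2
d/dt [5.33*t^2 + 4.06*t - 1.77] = 10.66*t + 4.06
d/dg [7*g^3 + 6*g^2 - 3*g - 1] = 21*g^2 + 12*g - 3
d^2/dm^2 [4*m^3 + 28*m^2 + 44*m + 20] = 24*m + 56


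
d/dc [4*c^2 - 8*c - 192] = 8*c - 8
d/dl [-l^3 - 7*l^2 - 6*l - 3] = -3*l^2 - 14*l - 6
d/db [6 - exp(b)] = -exp(b)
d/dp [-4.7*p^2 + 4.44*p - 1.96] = 4.44 - 9.4*p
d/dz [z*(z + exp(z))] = z*(exp(z) + 1) + z + exp(z)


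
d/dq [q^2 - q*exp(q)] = -q*exp(q) + 2*q - exp(q)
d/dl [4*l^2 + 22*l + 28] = 8*l + 22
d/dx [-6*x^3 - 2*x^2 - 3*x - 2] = -18*x^2 - 4*x - 3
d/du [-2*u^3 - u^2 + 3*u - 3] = -6*u^2 - 2*u + 3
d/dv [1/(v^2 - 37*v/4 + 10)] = 4*(37 - 8*v)/(4*v^2 - 37*v + 40)^2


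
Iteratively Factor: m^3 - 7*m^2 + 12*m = (m)*(m^2 - 7*m + 12) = m*(m - 3)*(m - 4)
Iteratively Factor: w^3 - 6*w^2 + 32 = (w - 4)*(w^2 - 2*w - 8) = (w - 4)^2*(w + 2)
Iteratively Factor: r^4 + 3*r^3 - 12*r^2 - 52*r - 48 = (r + 2)*(r^3 + r^2 - 14*r - 24) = (r + 2)*(r + 3)*(r^2 - 2*r - 8) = (r + 2)^2*(r + 3)*(r - 4)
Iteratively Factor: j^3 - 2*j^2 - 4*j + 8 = (j - 2)*(j^2 - 4) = (j - 2)*(j + 2)*(j - 2)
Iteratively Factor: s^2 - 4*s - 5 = (s + 1)*(s - 5)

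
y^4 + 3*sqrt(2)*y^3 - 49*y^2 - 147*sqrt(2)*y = y*(y - 7)*(y + 7)*(y + 3*sqrt(2))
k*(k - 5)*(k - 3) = k^3 - 8*k^2 + 15*k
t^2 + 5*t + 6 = (t + 2)*(t + 3)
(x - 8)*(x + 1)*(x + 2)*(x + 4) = x^4 - x^3 - 42*x^2 - 104*x - 64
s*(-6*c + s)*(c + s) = -6*c^2*s - 5*c*s^2 + s^3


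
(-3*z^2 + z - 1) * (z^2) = -3*z^4 + z^3 - z^2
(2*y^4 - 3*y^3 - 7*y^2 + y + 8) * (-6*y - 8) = -12*y^5 + 2*y^4 + 66*y^3 + 50*y^2 - 56*y - 64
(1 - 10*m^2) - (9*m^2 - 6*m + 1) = -19*m^2 + 6*m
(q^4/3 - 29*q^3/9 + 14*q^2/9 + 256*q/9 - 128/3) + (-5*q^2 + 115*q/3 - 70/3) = q^4/3 - 29*q^3/9 - 31*q^2/9 + 601*q/9 - 66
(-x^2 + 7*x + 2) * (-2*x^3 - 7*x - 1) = 2*x^5 - 14*x^4 + 3*x^3 - 48*x^2 - 21*x - 2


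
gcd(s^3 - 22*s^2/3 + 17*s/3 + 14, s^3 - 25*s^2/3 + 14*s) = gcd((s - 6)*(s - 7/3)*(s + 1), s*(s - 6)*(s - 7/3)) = s^2 - 25*s/3 + 14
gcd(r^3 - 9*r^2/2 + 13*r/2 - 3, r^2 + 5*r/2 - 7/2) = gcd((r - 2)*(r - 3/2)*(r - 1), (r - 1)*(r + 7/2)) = r - 1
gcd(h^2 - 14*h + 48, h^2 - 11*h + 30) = h - 6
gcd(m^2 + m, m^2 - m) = m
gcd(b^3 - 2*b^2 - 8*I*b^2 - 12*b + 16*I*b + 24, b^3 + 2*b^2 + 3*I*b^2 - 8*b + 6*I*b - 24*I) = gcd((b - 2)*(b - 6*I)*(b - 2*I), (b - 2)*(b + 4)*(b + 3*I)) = b - 2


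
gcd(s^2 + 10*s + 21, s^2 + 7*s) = s + 7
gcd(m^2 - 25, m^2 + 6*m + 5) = m + 5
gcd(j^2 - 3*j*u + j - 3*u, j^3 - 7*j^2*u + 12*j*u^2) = -j + 3*u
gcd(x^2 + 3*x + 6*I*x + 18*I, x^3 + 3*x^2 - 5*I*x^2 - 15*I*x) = x + 3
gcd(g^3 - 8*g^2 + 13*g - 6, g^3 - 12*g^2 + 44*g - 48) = g - 6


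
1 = 1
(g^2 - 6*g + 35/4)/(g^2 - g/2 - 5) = (g - 7/2)/(g + 2)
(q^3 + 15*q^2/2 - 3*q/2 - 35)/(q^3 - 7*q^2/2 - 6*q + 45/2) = (q^2 + 5*q - 14)/(q^2 - 6*q + 9)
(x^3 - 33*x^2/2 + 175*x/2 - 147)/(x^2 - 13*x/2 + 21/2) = (x^2 - 13*x + 42)/(x - 3)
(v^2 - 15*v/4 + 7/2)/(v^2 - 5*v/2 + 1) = (4*v - 7)/(2*(2*v - 1))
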